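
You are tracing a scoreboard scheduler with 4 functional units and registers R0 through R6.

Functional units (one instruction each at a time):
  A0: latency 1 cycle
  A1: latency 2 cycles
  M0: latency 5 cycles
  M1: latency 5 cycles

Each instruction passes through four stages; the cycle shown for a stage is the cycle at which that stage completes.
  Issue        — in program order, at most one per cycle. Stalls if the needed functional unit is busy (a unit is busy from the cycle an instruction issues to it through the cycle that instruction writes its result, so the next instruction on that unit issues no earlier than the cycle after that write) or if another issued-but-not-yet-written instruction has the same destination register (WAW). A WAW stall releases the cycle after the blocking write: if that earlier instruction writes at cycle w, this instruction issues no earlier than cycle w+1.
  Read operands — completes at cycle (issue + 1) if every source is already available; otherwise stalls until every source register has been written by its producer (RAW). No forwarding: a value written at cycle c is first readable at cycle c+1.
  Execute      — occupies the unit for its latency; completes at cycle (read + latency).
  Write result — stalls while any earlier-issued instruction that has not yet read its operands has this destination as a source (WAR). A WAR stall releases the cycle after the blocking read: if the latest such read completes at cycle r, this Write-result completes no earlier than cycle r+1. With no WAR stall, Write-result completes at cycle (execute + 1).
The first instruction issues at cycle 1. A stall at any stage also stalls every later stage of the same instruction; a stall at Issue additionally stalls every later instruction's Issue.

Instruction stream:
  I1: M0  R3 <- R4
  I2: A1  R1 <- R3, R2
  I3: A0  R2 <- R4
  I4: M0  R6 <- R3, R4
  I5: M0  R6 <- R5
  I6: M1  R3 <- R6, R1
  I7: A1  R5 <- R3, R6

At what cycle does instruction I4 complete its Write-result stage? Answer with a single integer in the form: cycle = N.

I1  is:1  ro:2  ex:7  wr:8
I2  is:2  ro:9  ex:11  wr:12  — RAW R3: wait I1 write@8
I3  is:3  ro:4  ex:5  wr:10  — WAR R2: wait I2 read@9
I4  is:9  ro:10  ex:15  wr:16  — struct: M0 busy until I1 writes@8
I5  is:17  ro:18  ex:23  wr:24  — struct: M0 busy until I4 writes@16
I6  is:18  ro:25  ex:30  wr:31  — RAW R6: wait I5 write@24
I7  is:19  ro:32  ex:34  wr:35  — RAW R3: wait I6 write@31

cycle = 16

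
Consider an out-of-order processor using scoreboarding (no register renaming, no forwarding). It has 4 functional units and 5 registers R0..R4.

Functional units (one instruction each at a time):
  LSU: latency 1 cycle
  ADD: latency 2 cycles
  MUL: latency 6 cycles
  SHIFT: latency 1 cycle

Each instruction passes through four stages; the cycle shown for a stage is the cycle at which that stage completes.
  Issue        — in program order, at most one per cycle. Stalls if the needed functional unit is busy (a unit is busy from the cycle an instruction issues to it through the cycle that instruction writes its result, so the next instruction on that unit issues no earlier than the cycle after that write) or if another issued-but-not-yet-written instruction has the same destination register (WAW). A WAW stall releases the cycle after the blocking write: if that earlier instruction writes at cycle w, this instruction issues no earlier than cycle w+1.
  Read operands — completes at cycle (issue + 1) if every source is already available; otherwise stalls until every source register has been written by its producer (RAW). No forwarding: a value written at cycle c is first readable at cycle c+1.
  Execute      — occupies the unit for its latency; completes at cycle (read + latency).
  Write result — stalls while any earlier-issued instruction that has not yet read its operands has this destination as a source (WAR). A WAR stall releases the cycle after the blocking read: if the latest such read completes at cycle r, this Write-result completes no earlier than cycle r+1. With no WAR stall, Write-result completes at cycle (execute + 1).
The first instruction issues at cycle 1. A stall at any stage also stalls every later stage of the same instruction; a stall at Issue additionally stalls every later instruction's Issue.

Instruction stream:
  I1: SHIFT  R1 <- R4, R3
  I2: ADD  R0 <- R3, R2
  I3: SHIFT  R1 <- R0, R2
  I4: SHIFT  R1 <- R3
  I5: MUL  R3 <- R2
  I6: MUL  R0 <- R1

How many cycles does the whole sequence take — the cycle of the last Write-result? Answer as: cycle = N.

cycle = 28

  I1 | 1 | 2 | 3 | 4
  I2 | 2 | 3 | 5 | 6
  I3 | 5 | 7 | 8 | 9   struct: SHIFT busy until I1 writes@4 · RAW R0: wait I2 write@6
  I4 | 10 | 11 | 12 | 13   struct: SHIFT busy until I3 writes@9
  I5 | 11 | 12 | 18 | 19
  I6 | 20 | 21 | 27 | 28   struct: MUL busy until I5 writes@19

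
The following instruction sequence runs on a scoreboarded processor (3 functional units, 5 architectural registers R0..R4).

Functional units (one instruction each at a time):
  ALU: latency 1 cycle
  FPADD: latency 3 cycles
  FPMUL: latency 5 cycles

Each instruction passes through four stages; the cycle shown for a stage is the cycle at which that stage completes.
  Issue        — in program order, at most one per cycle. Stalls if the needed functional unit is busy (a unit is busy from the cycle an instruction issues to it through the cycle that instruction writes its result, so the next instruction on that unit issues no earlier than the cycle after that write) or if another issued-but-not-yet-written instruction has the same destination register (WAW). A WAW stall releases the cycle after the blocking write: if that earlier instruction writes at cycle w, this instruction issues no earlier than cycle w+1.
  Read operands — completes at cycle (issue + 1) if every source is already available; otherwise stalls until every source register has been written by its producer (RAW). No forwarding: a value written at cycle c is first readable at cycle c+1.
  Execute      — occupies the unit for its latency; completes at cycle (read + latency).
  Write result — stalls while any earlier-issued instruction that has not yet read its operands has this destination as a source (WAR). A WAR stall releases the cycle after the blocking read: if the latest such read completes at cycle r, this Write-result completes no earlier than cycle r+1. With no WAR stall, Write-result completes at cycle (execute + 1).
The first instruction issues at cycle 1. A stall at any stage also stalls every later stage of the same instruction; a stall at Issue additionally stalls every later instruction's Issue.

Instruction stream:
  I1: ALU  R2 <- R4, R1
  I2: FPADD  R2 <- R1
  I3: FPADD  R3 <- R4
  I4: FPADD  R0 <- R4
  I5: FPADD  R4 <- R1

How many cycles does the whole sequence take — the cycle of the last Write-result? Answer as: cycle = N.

cycle = 28

cycle 1: I1→ALU
cycle 2: I1 RO
cycle 3: I1 EX
cycle 4: I1 WR R2
cycle 5: I2→FPADD
cycle 6: I2 RO
cycle 9: I2 EX
cycle 10: I2 WR R2
cycle 11: I3→FPADD
cycle 12: I3 RO
cycle 15: I3 EX
cycle 16: I3 WR R3
cycle 17: I4→FPADD
cycle 18: I4 RO
cycle 21: I4 EX
cycle 22: I4 WR R0
cycle 23: I5→FPADD
cycle 24: I5 RO
cycle 27: I5 EX
cycle 28: I5 WR R4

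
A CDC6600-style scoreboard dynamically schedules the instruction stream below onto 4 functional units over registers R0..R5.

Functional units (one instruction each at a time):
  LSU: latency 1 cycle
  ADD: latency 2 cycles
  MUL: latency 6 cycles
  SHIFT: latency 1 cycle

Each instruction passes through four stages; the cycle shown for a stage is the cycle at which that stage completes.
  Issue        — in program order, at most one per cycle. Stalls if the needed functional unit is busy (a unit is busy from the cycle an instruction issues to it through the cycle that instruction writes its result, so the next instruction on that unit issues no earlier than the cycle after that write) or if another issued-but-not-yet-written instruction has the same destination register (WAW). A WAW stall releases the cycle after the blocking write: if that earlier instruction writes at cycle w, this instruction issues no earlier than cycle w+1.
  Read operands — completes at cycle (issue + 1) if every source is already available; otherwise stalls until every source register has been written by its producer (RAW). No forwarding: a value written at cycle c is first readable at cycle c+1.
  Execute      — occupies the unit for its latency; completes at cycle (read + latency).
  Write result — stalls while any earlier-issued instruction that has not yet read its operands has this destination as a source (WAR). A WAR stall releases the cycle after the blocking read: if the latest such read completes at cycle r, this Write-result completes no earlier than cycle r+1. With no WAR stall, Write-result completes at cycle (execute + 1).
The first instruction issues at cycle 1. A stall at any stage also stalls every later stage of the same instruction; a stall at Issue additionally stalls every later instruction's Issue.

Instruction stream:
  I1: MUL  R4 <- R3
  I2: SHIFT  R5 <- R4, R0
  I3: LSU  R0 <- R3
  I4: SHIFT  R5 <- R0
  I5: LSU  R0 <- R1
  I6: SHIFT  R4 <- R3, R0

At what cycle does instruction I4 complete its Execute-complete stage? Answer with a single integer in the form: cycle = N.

1) issue 1, read 2, done 8, write 9
2) issue 2, read 10, done 11, write 12  <RAW R4: wait I1 write@9>
3) issue 3, read 4, done 5, write 11  <WAR R0: wait I2 read@10>
4) issue 13, read 14, done 15, write 16  <struct: SHIFT busy until I2 writes@12>
5) issue 14, read 15, done 16, write 17
6) issue 17, read 18, done 19, write 20  <struct: SHIFT busy until I4 writes@16>

cycle = 15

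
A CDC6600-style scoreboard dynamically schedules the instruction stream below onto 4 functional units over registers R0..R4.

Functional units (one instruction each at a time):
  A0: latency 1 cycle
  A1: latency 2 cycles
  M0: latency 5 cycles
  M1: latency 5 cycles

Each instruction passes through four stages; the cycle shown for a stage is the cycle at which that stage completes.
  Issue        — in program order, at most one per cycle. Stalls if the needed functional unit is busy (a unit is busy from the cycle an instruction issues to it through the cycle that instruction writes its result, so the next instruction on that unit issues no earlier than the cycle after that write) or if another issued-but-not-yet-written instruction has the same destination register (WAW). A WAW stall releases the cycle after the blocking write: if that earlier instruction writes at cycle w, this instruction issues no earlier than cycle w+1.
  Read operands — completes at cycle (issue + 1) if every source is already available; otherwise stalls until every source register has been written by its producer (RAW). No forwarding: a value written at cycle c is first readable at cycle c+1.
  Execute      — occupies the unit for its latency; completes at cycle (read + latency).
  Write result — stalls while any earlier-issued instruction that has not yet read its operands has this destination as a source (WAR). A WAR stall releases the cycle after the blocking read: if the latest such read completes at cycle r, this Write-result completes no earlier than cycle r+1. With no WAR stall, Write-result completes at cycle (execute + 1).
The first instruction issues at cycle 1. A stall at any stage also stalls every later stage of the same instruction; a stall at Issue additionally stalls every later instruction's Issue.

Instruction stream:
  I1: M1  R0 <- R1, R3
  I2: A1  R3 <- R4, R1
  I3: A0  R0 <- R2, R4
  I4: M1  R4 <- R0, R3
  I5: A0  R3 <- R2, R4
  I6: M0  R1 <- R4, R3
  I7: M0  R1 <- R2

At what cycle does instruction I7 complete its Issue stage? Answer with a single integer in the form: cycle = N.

[1] issue I1 (M1)
[2] I1 read-ops · issue I2 (A1)
[3] I2 read-ops
[5] I2 finished on A1
[6] I2→R3
[7] I1 finished on M1
[8] I1→R0
[9] issue I3 (A0)
[10] I3 read-ops · issue I4 (M1)
[11] I3 finished on A0
[12] I3→R0
[13] I4 read-ops · issue I5 (A0)
[14] issue I6 (M0)
[18] I4 finished on M1
[19] I4→R4
[20] I5 read-ops
[21] I5 finished on A0
[22] I5→R3
[23] I6 read-ops
[28] I6 finished on M0
[29] I6→R1
[30] issue I7 (M0)
[31] I7 read-ops
[36] I7 finished on M0
[37] I7→R1

cycle = 30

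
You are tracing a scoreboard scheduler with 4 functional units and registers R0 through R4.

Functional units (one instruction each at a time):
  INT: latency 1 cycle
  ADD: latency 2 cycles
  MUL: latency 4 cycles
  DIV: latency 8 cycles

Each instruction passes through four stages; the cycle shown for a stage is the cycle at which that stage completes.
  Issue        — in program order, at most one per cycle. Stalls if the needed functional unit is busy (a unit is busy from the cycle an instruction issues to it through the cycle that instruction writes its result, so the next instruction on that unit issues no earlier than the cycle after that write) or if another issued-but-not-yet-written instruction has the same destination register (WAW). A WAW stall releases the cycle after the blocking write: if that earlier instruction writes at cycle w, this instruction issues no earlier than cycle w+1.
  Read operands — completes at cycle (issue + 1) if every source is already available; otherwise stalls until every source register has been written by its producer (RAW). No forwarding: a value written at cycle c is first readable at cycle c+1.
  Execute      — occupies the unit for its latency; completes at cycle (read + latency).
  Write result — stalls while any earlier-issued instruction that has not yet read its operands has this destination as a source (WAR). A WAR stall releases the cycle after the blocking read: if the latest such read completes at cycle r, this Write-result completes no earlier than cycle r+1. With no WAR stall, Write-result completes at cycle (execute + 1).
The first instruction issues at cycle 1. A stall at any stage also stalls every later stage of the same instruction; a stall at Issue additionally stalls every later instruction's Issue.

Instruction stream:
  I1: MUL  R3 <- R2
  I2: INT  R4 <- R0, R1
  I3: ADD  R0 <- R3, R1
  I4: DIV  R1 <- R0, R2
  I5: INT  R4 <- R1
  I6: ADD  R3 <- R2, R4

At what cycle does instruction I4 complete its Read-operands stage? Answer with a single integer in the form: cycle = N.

cycle = 12

[I1] 1/2/6/7
[I2] 2/3/4/5
[I3] 3/8/10/11  (RAW R3: wait I1 write@7)
[I4] 4/12/20/21  (RAW R0: wait I3 write@11)
[I5] 6/22/23/24  (struct: INT busy until I2 writes@5; RAW R1: wait I4 write@21)
[I6] 12/25/27/28  (struct: ADD busy until I3 writes@11; RAW R4: wait I5 write@24)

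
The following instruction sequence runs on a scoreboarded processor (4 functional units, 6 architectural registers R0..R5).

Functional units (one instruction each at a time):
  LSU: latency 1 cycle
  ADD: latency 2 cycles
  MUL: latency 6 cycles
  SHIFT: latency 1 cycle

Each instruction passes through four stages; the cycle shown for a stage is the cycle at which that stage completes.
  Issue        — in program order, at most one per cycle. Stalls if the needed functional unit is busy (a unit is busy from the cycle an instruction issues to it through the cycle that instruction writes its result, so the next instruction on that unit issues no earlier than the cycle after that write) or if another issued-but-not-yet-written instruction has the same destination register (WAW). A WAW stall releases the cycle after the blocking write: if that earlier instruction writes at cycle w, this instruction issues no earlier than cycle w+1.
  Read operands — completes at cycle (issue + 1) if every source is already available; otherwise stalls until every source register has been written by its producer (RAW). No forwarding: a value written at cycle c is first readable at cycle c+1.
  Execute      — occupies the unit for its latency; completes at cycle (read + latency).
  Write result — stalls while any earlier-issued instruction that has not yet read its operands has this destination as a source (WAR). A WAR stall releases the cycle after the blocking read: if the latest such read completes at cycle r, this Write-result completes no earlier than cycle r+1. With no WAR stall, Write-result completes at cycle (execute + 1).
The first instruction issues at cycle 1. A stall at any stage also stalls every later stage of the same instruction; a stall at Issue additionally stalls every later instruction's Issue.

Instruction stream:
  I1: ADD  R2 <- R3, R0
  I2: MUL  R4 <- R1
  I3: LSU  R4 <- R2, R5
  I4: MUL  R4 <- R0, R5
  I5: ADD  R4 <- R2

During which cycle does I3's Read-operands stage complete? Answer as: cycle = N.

cycle = 12

[1] I1→ADD
[2] I1 RO, I2→MUL
[3] I2 RO
[4] I1 EX
[5] I1 WR R2
[9] I2 EX
[10] I2 WR R4
[11] I3→LSU
[12] I3 RO
[13] I3 EX
[14] I3 WR R4
[15] I4→MUL
[16] I4 RO
[22] I4 EX
[23] I4 WR R4
[24] I5→ADD
[25] I5 RO
[27] I5 EX
[28] I5 WR R4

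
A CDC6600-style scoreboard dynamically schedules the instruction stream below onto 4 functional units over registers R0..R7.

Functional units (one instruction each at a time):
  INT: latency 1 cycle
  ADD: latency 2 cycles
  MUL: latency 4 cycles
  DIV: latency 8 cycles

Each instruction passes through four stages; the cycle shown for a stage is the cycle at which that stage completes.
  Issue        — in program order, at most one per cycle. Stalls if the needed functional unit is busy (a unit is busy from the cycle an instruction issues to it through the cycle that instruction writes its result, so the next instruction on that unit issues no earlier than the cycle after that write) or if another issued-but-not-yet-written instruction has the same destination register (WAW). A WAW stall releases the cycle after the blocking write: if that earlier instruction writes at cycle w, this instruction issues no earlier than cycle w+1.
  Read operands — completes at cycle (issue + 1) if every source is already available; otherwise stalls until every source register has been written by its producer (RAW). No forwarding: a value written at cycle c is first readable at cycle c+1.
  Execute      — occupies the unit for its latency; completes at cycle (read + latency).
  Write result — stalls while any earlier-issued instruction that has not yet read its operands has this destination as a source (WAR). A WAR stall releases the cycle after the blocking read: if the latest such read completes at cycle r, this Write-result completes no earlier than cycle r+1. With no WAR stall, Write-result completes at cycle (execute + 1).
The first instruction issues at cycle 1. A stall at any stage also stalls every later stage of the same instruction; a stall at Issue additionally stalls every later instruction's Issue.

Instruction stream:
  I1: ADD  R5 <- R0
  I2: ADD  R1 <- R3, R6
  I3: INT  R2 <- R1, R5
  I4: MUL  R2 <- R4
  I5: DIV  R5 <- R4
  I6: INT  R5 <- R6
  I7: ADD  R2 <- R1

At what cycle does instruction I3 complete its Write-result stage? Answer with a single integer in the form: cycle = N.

cycle 1: I1 dispatched to ADD
cycle 2: I1 operands ready
cycle 4: I1 complete
cycle 5: R5←I1
cycle 6: I2 dispatched to ADD
cycle 7: I2 operands ready, I3 dispatched to INT
cycle 9: I2 complete
cycle 10: R1←I2
cycle 11: I3 operands ready
cycle 12: I3 complete
cycle 13: R2←I3
cycle 14: I4 dispatched to MUL
cycle 15: I4 operands ready, I5 dispatched to DIV
cycle 16: I5 operands ready
cycle 19: I4 complete
cycle 20: R2←I4
cycle 24: I5 complete
cycle 25: R5←I5
cycle 26: I6 dispatched to INT
cycle 27: I6 operands ready, I7 dispatched to ADD
cycle 28: I6 complete, I7 operands ready
cycle 29: R5←I6
cycle 30: I7 complete
cycle 31: R2←I7

cycle = 13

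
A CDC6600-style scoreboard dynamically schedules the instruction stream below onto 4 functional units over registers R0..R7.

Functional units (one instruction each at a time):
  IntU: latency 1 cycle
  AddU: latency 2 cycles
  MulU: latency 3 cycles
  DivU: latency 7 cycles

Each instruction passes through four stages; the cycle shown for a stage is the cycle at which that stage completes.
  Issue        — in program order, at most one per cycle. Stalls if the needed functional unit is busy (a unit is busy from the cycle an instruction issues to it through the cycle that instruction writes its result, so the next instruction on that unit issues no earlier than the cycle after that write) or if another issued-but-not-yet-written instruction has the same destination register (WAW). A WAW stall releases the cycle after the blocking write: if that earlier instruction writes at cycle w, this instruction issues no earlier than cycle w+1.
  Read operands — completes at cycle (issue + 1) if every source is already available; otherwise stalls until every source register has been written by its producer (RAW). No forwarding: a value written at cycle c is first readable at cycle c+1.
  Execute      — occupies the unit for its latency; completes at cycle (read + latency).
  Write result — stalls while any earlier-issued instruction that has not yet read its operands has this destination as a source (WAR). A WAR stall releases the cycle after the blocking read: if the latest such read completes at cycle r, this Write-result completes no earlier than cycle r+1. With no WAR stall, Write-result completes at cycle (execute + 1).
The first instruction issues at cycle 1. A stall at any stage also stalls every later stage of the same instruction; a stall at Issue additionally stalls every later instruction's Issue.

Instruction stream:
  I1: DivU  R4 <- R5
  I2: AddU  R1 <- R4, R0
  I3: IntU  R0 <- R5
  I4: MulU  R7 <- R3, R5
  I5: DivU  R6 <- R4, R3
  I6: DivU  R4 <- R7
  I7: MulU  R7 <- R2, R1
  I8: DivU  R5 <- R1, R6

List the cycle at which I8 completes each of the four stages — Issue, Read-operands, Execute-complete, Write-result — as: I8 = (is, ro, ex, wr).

I8 = (31, 32, 39, 40)

[1] I1 issues→DivU
[2] I1 reads; I2 issues→AddU
[3] I3 issues→IntU
[4] I3 reads; I4 issues→MulU
[5] I3 exec-done; I4 reads
[8] I4 exec-done
[9] I1 exec-done; I4 writes R7
[10] I1 writes R4
[11] I2 reads; I5 issues→DivU
[12] I3 writes R0; I5 reads
[13] I2 exec-done
[14] I2 writes R1
[19] I5 exec-done
[20] I5 writes R6
[21] I6 issues→DivU
[22] I6 reads; I7 issues→MulU
[23] I7 reads
[26] I7 exec-done
[27] I7 writes R7
[29] I6 exec-done
[30] I6 writes R4
[31] I8 issues→DivU
[32] I8 reads
[39] I8 exec-done
[40] I8 writes R5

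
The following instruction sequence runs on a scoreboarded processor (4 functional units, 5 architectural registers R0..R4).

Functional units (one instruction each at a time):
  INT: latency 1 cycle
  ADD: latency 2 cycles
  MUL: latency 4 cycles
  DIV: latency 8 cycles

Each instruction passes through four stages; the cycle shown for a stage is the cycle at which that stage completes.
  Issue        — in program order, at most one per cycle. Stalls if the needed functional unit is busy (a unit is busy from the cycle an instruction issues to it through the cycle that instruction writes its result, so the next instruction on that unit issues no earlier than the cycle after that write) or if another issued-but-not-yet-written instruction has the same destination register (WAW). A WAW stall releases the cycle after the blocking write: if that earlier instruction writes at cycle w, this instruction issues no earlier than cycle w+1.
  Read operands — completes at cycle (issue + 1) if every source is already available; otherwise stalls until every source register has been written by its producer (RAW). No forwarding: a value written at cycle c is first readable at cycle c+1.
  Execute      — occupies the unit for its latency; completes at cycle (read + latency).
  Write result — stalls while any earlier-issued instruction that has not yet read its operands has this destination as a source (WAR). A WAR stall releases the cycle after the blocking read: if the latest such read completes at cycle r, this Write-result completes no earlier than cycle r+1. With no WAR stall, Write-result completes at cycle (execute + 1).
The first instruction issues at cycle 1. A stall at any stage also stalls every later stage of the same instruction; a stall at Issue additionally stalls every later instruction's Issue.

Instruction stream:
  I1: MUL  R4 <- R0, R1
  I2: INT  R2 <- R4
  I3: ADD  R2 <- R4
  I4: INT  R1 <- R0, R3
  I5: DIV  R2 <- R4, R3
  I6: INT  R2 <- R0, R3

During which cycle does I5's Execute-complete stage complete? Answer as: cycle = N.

cycle = 25

I1 -> (1, 2, 6, 7)
I2 -> (2, 8, 9, 10)  // RAW R4: wait I1 write@7
I3 -> (11, 12, 14, 15)  // WAW R2: wait I2 write@10
I4 -> (12, 13, 14, 15)
I5 -> (16, 17, 25, 26)  // WAW R2: wait I3 write@15
I6 -> (27, 28, 29, 30)  // WAW R2: wait I5 write@26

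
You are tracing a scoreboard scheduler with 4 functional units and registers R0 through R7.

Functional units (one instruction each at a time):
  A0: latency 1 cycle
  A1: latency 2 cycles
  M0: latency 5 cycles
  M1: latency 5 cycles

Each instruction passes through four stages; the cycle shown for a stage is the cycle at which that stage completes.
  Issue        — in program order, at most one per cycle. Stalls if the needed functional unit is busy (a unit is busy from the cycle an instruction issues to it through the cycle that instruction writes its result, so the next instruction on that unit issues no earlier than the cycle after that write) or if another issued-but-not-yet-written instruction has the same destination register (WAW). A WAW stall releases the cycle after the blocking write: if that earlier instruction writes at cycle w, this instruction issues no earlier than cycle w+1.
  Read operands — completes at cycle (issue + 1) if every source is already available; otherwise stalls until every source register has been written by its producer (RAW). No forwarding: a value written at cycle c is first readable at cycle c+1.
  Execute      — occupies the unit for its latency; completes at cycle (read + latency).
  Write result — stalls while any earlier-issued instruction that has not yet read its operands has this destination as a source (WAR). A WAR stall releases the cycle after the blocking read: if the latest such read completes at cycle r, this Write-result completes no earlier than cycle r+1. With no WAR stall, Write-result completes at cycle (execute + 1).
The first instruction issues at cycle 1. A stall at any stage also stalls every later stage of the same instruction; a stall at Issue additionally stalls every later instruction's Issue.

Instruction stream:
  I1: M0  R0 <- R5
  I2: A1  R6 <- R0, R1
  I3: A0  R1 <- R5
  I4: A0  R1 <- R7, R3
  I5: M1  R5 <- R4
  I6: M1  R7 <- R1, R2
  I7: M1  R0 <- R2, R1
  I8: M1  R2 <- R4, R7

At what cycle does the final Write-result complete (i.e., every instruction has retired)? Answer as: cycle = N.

[1] I1→M0
[2] I1 RO; I2→A1
[3] I3→A0
[4] I3 RO
[5] I3 EX
[7] I1 EX
[8] I1 WR R0
[9] I2 RO
[10] I3 WR R1
[11] I2 EX; I4→A0
[12] I2 WR R6; I4 RO; I5→M1
[13] I4 EX; I5 RO
[14] I4 WR R1
[18] I5 EX
[19] I5 WR R5
[20] I6→M1
[21] I6 RO
[26] I6 EX
[27] I6 WR R7
[28] I7→M1
[29] I7 RO
[34] I7 EX
[35] I7 WR R0
[36] I8→M1
[37] I8 RO
[42] I8 EX
[43] I8 WR R2

cycle = 43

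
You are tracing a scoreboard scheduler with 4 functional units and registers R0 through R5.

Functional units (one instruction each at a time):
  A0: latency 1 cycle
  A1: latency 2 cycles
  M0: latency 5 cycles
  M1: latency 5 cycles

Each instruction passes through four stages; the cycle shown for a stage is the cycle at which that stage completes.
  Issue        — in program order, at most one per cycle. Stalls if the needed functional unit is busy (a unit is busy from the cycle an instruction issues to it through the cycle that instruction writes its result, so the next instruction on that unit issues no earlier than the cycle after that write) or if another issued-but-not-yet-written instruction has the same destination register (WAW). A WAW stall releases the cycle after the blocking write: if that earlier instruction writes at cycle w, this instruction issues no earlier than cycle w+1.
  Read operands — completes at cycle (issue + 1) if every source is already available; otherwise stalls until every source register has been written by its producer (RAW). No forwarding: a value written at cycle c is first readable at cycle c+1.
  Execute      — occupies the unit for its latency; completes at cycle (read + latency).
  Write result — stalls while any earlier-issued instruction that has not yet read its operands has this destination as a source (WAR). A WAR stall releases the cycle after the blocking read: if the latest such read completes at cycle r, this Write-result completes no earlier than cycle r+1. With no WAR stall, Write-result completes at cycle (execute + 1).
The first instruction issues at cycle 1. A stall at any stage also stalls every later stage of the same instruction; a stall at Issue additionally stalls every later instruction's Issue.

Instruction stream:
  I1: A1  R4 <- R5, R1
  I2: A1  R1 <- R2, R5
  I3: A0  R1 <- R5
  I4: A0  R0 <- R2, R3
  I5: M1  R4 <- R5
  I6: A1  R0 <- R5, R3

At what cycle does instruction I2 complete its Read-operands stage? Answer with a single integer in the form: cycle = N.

  I1 | 1 | 2 | 4 | 5
  I2 | 6 | 7 | 9 | 10   struct: A1 busy until I1 writes@5
  I3 | 11 | 12 | 13 | 14   WAW R1: wait I2 write@10
  I4 | 15 | 16 | 17 | 18   struct: A0 busy until I3 writes@14
  I5 | 16 | 17 | 22 | 23
  I6 | 19 | 20 | 22 | 23   WAW R0: wait I4 write@18

cycle = 7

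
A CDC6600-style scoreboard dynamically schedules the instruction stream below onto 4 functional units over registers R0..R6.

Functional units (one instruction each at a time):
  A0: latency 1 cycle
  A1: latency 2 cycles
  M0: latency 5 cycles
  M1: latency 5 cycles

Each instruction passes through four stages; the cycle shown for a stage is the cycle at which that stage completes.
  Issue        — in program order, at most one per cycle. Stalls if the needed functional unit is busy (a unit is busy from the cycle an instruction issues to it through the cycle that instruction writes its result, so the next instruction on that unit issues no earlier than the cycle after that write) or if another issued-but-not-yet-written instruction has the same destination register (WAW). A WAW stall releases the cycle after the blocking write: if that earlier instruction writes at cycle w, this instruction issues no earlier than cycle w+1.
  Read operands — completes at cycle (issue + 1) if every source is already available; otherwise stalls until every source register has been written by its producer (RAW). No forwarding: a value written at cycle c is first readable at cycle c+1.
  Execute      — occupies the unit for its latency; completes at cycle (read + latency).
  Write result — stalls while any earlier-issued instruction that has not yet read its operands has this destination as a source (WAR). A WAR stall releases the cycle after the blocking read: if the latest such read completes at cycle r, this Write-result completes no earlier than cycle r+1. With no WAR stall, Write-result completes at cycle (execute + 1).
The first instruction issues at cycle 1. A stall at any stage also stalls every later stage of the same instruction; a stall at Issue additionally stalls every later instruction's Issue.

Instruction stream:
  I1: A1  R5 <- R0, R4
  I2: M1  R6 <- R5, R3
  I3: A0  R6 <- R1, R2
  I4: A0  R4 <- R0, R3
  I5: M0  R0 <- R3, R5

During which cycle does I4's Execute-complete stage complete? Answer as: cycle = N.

t=1  I1 dispatched to A1
t=2  I1 operands ready; I2 dispatched to M1
t=4  I1 complete
t=5  R5←I1
t=6  I2 operands ready
t=11  I2 complete
t=12  R6←I2
t=13  I3 dispatched to A0
t=14  I3 operands ready
t=15  I3 complete
t=16  R6←I3
t=17  I4 dispatched to A0
t=18  I4 operands ready; I5 dispatched to M0
t=19  I4 complete; I5 operands ready
t=20  R4←I4
t=24  I5 complete
t=25  R0←I5

cycle = 19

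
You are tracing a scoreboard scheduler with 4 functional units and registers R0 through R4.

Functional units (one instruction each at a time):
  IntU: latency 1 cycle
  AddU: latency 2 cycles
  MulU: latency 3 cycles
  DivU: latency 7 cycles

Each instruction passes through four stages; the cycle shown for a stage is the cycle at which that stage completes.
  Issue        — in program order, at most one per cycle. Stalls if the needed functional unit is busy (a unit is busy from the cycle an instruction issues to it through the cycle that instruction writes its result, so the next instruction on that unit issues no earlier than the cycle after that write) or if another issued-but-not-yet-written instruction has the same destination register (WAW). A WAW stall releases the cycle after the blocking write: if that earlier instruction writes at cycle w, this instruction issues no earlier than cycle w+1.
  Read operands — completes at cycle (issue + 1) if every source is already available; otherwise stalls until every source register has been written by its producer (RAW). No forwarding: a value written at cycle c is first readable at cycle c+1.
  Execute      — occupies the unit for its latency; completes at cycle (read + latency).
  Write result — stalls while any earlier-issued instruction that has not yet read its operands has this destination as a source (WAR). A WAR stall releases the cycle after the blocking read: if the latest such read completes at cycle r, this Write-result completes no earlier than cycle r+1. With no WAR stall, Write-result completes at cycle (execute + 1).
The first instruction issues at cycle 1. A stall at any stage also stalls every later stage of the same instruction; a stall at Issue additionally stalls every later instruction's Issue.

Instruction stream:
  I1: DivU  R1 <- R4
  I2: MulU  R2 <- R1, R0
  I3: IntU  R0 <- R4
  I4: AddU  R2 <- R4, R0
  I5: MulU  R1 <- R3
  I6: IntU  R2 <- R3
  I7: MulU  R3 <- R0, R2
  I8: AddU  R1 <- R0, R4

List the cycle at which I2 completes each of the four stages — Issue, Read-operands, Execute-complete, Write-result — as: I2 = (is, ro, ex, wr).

I2 = (2, 11, 14, 15)

1) issue 1, read 2, done 9, write 10
2) issue 2, read 11, done 14, write 15  <RAW R1: wait I1 write@10>
3) issue 3, read 4, done 5, write 12  <WAR R0: wait I2 read@11>
4) issue 16, read 17, done 19, write 20  <WAW R2: wait I2 write@15>
5) issue 17, read 18, done 21, write 22
6) issue 21, read 22, done 23, write 24  <WAW R2: wait I4 write@20>
7) issue 23, read 25, done 28, write 29  <struct: MulU busy until I5 writes@22 / RAW R2: wait I6 write@24>
8) issue 24, read 25, done 27, write 28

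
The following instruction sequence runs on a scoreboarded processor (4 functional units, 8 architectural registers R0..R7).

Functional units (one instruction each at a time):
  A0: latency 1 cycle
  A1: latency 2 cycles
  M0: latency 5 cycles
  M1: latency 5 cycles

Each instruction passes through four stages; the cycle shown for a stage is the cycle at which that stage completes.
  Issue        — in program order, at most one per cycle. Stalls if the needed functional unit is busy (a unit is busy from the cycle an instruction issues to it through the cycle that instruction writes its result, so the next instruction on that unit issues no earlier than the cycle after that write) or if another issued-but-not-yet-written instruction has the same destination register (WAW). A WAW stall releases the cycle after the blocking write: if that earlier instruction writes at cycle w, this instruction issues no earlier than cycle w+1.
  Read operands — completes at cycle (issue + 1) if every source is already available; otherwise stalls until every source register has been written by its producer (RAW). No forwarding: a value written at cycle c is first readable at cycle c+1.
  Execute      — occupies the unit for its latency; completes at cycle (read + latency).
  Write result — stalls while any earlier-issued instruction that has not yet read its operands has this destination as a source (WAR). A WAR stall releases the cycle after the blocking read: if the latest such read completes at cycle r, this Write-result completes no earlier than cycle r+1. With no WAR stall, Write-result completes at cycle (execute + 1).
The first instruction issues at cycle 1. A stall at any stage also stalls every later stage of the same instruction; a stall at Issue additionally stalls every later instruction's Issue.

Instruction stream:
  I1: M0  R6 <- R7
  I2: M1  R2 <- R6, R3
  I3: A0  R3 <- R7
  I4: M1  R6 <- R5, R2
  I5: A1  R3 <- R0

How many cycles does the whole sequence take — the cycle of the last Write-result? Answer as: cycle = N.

[I1] 1/2/7/8
[I2] 2/9/14/15  (RAW R6: wait I1 write@8)
[I3] 3/4/5/10  (WAR R3: wait I2 read@9)
[I4] 16/17/22/23  (struct: M1 busy until I2 writes@15)
[I5] 17/18/20/21

cycle = 23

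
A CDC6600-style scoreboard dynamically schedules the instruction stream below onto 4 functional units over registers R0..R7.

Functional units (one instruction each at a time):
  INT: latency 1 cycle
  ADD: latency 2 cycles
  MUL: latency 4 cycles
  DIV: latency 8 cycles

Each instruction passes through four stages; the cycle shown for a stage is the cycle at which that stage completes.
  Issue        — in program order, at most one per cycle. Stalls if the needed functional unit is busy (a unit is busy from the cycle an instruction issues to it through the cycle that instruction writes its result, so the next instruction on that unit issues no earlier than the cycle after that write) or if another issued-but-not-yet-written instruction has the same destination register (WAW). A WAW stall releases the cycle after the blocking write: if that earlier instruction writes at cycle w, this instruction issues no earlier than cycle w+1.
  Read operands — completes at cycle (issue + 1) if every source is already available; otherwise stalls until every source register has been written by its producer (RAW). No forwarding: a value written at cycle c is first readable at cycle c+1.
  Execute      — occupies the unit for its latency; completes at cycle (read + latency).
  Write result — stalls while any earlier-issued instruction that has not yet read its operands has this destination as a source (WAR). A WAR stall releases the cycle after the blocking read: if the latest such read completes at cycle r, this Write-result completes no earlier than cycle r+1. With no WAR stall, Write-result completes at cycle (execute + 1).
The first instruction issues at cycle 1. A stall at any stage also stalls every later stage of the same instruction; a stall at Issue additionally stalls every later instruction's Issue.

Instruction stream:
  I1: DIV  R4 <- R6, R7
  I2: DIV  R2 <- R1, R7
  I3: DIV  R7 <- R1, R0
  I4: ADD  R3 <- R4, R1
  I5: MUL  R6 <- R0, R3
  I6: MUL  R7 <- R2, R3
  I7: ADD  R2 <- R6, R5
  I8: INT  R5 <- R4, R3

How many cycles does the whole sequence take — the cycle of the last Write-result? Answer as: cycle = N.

t=1  I1→DIV
t=2  I1 RO
t=10  I1 EX
t=11  I1 WR R4
t=12  I2→DIV
t=13  I2 RO
t=21  I2 EX
t=22  I2 WR R2
t=23  I3→DIV
t=24  I3 RO; I4→ADD
t=25  I4 RO; I5→MUL
t=27  I4 EX
t=28  I4 WR R3
t=29  I5 RO
t=32  I3 EX
t=33  I3 WR R7; I5 EX
t=34  I5 WR R6
t=35  I6→MUL
t=36  I6 RO; I7→ADD
t=37  I7 RO; I8→INT
t=38  I8 RO
t=39  I7 EX; I8 EX
t=40  I6 EX; I7 WR R2; I8 WR R5
t=41  I6 WR R7

cycle = 41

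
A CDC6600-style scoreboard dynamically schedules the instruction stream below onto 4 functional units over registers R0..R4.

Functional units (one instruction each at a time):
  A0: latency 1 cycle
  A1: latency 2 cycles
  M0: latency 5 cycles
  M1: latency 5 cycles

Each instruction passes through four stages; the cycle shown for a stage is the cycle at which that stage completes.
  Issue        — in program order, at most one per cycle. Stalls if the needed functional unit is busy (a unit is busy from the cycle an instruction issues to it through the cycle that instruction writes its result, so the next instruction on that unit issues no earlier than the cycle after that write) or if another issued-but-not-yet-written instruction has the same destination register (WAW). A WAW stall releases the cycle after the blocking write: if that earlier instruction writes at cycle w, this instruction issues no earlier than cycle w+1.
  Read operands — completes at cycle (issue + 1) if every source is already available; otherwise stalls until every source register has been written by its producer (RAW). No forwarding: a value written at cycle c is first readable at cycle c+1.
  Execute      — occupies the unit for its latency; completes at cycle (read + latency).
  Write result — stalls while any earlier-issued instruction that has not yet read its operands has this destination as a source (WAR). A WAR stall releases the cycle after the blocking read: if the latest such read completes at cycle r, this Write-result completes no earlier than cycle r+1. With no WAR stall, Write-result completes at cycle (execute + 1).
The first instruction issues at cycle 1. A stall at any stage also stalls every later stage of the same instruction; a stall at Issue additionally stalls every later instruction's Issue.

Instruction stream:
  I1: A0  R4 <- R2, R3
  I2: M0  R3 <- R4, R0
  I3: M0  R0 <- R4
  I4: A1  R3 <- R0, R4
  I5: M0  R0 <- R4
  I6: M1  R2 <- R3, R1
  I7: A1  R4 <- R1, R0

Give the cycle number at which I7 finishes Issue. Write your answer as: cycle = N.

cycle = 24

1) issue 1, read 2, done 3, write 4
2) issue 2, read 5, done 10, write 11  <RAW R4: wait I1 write@4>
3) issue 12, read 13, done 18, write 19  <struct: M0 busy until I2 writes@11>
4) issue 13, read 20, done 22, write 23  <RAW R0: wait I3 write@19>
5) issue 20, read 21, done 26, write 27  <struct: M0 busy until I3 writes@19>
6) issue 21, read 24, done 29, write 30  <RAW R3: wait I4 write@23>
7) issue 24, read 28, done 30, write 31  <struct: A1 busy until I4 writes@23 / RAW R0: wait I5 write@27>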